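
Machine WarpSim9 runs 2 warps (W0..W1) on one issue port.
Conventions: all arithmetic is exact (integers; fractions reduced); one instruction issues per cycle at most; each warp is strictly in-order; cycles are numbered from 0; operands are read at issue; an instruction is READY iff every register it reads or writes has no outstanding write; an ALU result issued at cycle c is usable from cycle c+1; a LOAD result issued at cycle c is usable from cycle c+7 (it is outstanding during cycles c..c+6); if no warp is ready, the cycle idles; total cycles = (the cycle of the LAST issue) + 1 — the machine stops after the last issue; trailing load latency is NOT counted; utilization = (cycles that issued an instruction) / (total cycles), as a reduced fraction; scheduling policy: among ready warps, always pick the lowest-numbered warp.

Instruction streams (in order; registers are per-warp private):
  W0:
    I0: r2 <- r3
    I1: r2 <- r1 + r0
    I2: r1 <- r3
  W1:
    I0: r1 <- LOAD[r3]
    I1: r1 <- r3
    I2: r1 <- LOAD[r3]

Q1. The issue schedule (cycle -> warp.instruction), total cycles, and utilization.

cycle 0: W0.I0
cycle 1: W0.I1
cycle 2: W0.I2
cycle 3: W1.I0
cycle 4: idle
cycle 5: idle
cycle 6: idle
cycle 7: idle
cycle 8: idle
cycle 9: idle
cycle 10: W1.I1
cycle 11: W1.I2

Answer: 12 cycles, utilization 1/2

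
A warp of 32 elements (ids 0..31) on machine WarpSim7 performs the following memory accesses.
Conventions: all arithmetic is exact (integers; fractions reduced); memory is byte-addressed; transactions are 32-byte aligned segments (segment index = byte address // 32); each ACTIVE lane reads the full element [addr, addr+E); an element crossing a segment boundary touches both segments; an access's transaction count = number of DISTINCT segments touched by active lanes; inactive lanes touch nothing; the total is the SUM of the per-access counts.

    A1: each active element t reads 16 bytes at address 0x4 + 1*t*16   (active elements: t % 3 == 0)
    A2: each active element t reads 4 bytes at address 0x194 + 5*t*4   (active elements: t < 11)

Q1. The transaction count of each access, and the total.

A1: 16 transactions
A2: 7 transactions

Answer: 16,7; total 23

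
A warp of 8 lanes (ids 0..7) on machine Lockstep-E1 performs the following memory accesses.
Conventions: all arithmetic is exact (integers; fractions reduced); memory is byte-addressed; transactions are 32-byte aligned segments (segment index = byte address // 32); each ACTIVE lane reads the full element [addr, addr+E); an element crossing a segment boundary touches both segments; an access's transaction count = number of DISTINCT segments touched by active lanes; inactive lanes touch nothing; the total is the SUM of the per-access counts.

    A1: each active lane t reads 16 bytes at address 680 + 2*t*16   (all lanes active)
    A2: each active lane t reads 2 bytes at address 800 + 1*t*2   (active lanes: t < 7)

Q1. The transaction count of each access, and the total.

A1: 8 transactions
A2: 1 transaction

Answer: 8,1; total 9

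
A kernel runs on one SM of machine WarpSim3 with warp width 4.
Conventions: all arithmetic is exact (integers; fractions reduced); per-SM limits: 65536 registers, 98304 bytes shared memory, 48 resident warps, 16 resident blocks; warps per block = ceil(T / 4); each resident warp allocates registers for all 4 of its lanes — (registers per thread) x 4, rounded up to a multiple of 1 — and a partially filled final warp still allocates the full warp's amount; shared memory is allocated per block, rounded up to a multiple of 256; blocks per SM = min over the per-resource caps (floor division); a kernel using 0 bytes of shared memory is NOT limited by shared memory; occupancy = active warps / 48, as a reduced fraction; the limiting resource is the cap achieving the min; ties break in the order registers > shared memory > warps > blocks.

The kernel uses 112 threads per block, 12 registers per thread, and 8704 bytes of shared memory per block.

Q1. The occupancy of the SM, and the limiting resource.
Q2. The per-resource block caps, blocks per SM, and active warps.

Answer: occupancy 7/12, limited by warps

registers: 48 blocks
shared memory: 11 blocks
warps: 1 block
blocks: 16 blocks

Answer: 1 block, 28 active warps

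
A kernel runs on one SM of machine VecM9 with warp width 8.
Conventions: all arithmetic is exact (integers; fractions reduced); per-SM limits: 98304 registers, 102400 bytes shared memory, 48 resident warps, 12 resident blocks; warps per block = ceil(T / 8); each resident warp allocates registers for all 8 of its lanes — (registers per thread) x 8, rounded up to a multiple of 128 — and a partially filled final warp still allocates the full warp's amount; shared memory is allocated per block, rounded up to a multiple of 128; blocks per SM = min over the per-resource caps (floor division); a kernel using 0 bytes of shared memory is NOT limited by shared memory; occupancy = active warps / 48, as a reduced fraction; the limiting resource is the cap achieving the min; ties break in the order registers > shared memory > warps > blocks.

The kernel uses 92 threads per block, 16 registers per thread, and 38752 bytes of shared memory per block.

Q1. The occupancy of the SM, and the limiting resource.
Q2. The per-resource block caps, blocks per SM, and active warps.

Answer: occupancy 1/2, limited by shared memory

registers: 64 blocks
shared memory: 2 blocks
warps: 4 blocks
blocks: 12 blocks

Answer: 2 blocks, 24 active warps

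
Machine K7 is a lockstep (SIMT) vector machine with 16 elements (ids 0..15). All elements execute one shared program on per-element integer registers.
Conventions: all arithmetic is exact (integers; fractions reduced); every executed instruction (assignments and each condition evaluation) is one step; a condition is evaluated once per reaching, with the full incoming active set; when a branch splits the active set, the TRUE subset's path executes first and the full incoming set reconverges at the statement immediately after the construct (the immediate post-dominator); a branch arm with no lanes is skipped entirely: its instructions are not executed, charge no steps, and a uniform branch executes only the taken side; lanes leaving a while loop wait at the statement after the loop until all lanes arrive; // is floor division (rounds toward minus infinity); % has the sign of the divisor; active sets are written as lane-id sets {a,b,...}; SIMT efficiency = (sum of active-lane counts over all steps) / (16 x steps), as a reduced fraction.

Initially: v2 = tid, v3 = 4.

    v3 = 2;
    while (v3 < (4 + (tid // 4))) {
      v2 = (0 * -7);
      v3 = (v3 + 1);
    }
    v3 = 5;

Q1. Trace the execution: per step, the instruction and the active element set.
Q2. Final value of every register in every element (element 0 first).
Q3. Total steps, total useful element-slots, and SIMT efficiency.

step 0: v3 <- 2                      {0,1,2,3,4,5,6,7,8,9,10,11,12,13,14,15}
step 1: eval (v3 < (4 + (tid // 4))) {0,1,2,3,4,5,6,7,8,9,10,11,12,13,14,15}
step 2: v2 <- (0 * -7)               {0,1,2,3,4,5,6,7,8,9,10,11,12,13,14,15}
step 3: v3 <- (v3 + 1)               {0,1,2,3,4,5,6,7,8,9,10,11,12,13,14,15}
step 4: eval (v3 < (4 + (tid // 4))) {0,1,2,3,4,5,6,7,8,9,10,11,12,13,14,15}
step 5: v2 <- (0 * -7)               {0,1,2,3,4,5,6,7,8,9,10,11,12,13,14,15}
step 6: v3 <- (v3 + 1)               {0,1,2,3,4,5,6,7,8,9,10,11,12,13,14,15}
step 7: eval (v3 < (4 + (tid // 4))) {0,1,2,3,4,5,6,7,8,9,10,11,12,13,14,15}
step 8: v2 <- (0 * -7)               {4,5,6,7,8,9,10,11,12,13,14,15}
step 9: v3 <- (v3 + 1)               {4,5,6,7,8,9,10,11,12,13,14,15}
step 10: eval (v3 < (4 + (tid // 4))) {4,5,6,7,8,9,10,11,12,13,14,15}
step 11: v2 <- (0 * -7)               {8,9,10,11,12,13,14,15}
step 12: v3 <- (v3 + 1)               {8,9,10,11,12,13,14,15}
step 13: eval (v3 < (4 + (tid // 4))) {8,9,10,11,12,13,14,15}
step 14: v2 <- (0 * -7)               {12,13,14,15}
step 15: v3 <- (v3 + 1)               {12,13,14,15}
step 16: eval (v3 < (4 + (tid // 4))) {12,13,14,15}
step 17: v3 <- 5                      {0,1,2,3,4,5,6,7,8,9,10,11,12,13,14,15}

Answer: 18 steps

v2: 0,0,0,0,0,0,0,0,0,0,0,0,0,0,0,0
v3: 5,5,5,5,5,5,5,5,5,5,5,5,5,5,5,5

steps = 18; useful = 216; efficiency = 216/288 = 3/4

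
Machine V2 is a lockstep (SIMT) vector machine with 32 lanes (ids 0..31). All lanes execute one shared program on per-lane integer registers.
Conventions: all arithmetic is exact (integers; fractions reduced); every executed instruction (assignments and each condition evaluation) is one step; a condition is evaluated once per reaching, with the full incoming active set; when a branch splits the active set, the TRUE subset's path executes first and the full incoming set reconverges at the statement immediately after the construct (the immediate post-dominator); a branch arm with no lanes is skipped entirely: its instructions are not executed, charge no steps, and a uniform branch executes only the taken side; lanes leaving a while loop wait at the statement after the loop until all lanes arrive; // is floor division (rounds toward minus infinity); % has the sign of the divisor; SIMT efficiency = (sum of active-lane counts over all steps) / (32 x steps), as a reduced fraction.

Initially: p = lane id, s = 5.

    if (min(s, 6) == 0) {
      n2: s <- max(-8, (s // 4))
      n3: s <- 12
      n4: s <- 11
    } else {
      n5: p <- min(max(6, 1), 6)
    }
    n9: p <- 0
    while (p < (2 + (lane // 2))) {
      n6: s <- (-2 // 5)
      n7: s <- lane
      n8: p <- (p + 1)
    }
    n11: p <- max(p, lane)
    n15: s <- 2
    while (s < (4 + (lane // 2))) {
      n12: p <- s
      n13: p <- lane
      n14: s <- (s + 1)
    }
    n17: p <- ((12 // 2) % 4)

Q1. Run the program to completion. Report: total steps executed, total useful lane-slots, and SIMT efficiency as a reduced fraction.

Answer: 144 steps, 2688 useful, 7/12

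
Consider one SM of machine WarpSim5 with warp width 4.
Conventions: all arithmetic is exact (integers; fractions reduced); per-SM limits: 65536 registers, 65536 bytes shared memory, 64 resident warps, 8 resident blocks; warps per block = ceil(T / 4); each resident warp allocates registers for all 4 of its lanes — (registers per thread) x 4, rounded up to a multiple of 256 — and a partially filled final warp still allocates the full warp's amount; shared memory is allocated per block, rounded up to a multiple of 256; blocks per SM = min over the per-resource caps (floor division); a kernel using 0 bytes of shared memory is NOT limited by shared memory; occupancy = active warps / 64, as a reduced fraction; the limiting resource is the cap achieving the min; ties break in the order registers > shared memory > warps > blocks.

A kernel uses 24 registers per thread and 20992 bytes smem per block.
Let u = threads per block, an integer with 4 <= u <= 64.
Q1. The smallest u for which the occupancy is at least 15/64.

Answer: u = 17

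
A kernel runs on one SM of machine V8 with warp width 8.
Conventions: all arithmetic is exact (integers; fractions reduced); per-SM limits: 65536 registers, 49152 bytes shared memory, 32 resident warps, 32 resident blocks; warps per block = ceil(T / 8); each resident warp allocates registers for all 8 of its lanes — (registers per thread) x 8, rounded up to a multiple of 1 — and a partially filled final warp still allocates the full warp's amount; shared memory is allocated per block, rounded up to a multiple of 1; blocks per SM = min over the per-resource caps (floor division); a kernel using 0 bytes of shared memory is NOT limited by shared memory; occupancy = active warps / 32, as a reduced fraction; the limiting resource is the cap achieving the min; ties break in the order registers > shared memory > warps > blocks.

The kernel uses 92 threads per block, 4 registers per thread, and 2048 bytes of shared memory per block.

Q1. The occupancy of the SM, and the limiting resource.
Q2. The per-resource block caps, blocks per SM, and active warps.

Answer: occupancy 3/4, limited by warps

registers: 170 blocks
shared memory: 24 blocks
warps: 2 blocks
blocks: 32 blocks

Answer: 2 blocks, 24 active warps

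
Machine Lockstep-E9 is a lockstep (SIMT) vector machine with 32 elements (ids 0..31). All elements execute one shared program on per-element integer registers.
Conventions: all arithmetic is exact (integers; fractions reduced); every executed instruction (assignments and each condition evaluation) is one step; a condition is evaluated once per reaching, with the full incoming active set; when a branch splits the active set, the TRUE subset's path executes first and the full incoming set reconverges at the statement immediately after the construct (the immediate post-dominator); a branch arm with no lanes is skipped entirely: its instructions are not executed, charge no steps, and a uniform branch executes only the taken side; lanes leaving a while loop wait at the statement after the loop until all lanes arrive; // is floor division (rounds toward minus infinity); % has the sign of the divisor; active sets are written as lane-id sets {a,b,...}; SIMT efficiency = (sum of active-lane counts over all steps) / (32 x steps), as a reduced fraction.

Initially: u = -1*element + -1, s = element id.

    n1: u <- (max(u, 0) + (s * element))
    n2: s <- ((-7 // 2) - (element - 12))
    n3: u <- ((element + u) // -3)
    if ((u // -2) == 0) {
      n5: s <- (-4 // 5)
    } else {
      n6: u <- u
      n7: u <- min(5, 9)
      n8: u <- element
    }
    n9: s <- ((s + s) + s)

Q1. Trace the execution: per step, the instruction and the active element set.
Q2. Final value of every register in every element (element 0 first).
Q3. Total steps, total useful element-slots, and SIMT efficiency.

step 0: u <- (max(u, 0) + (s * element)) {0,1,2,3,4,5,6,7,8,9,10,11,12,13,14,15,16,17,18,19,20,21,22,23,24,25,26,27,28,29,30,31}
step 1: s <- ((-7 // 2) - (element - 12)) {0,1,2,3,4,5,6,7,8,9,10,11,12,13,14,15,16,17,18,19,20,21,22,23,24,25,26,27,28,29,30,31}
step 2: u <- ((element + u) // -3)   {0,1,2,3,4,5,6,7,8,9,10,11,12,13,14,15,16,17,18,19,20,21,22,23,24,25,26,27,28,29,30,31}
step 3: eval ((u // -2) == 0)        {0,1,2,3,4,5,6,7,8,9,10,11,12,13,14,15,16,17,18,19,20,21,22,23,24,25,26,27,28,29,30,31}
step 4: s <- (-4 // 5)               {0,1}
step 5: u <- u                       {2,3,4,5,6,7,8,9,10,11,12,13,14,15,16,17,18,19,20,21,22,23,24,25,26,27,28,29,30,31}
step 6: u <- min(5, 9)               {2,3,4,5,6,7,8,9,10,11,12,13,14,15,16,17,18,19,20,21,22,23,24,25,26,27,28,29,30,31}
step 7: u <- element                 {2,3,4,5,6,7,8,9,10,11,12,13,14,15,16,17,18,19,20,21,22,23,24,25,26,27,28,29,30,31}
step 8: s <- ((s + s) + s)           {0,1,2,3,4,5,6,7,8,9,10,11,12,13,14,15,16,17,18,19,20,21,22,23,24,25,26,27,28,29,30,31}

Answer: 9 steps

u: 0,-1,2,3,4,5,6,7,8,9,10,11,12,13,14,15,16,17,18,19,20,21,22,23,24,25,26,27,28,29,30,31
s: -3,-3,18,15,12,9,6,3,0,-3,-6,-9,-12,-15,-18,-21,-24,-27,-30,-33,-36,-39,-42,-45,-48,-51,-54,-57,-60,-63,-66,-69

steps = 9; useful = 252; efficiency = 252/288 = 7/8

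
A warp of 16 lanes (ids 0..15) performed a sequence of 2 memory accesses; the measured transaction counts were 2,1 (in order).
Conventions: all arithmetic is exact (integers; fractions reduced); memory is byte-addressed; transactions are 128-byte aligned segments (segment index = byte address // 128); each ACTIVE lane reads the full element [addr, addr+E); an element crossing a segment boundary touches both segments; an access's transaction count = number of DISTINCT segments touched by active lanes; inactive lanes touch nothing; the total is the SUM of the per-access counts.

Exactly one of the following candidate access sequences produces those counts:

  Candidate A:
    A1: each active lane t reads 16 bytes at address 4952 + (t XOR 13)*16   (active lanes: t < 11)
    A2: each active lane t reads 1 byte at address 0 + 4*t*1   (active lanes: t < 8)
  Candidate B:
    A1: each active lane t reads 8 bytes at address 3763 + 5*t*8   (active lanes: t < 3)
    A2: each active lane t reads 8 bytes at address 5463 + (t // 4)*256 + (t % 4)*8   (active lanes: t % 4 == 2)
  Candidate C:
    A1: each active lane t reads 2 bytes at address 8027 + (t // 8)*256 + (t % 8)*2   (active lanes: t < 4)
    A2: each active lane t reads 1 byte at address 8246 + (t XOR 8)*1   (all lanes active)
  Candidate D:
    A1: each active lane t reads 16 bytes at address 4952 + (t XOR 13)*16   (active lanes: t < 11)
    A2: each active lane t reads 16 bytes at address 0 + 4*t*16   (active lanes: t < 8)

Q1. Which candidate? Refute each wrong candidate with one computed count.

B: A2 gives 4 transactions, not 1
C: A1 gives 1 transaction, not 2
D: A2 gives 4 transactions, not 1
A: all counts match (2,1)

Answer: A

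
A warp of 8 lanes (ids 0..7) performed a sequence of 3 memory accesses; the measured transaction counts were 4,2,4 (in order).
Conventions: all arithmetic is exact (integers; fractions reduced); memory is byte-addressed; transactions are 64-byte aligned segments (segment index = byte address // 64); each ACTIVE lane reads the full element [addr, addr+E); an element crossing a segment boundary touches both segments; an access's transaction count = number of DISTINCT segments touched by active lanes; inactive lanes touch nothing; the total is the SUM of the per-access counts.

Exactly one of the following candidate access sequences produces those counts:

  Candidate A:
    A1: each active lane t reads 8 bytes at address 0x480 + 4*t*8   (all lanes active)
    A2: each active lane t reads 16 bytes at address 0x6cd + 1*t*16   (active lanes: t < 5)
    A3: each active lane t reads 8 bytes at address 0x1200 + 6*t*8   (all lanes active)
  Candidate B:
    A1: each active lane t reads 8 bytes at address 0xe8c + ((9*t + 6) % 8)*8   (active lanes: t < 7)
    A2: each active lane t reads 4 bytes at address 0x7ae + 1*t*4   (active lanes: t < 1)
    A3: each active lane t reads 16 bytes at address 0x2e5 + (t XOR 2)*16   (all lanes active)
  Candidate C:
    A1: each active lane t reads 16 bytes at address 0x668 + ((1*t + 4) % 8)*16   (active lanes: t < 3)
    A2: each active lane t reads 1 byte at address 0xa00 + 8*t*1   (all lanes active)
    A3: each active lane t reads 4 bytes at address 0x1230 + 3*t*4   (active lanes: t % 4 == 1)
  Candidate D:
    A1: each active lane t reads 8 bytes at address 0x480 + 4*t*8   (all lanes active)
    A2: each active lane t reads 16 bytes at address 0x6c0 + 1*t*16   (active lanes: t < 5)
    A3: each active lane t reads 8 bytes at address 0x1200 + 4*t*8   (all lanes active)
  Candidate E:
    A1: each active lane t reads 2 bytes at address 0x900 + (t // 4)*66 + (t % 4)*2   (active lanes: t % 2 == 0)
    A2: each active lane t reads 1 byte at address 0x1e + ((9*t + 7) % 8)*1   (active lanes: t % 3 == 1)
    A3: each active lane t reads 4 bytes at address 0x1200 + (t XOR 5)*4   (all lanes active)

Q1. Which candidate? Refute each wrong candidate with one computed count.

A: A3 gives 6 transactions, not 4
B: A1 gives 2 transactions, not 4
C: A1 gives 2 transactions, not 4
E: A1 gives 2 transactions, not 4
D: all counts match (4,2,4)

Answer: D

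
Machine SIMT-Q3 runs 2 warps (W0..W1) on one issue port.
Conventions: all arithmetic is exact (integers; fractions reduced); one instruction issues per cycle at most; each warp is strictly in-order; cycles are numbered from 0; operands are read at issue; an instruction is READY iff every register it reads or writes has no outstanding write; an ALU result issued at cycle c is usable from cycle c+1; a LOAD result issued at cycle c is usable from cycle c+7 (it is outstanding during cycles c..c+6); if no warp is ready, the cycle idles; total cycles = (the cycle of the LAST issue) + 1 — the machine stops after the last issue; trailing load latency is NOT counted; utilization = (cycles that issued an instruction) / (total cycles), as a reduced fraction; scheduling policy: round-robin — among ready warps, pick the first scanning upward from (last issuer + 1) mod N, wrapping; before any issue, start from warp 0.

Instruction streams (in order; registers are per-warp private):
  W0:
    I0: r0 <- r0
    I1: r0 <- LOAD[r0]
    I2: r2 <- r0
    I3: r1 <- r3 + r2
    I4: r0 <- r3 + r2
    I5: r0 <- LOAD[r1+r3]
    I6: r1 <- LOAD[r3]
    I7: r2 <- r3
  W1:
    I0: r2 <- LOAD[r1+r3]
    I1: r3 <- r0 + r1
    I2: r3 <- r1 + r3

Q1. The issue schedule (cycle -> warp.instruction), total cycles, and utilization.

cycle 0: W0.I0
cycle 1: W1.I0
cycle 2: W0.I1
cycle 3: W1.I1
cycle 4: W1.I2
cycle 5: idle
cycle 6: idle
cycle 7: idle
cycle 8: idle
cycle 9: W0.I2
cycle 10: W0.I3
cycle 11: W0.I4
cycle 12: W0.I5
cycle 13: W0.I6
cycle 14: W0.I7

Answer: 15 cycles, utilization 11/15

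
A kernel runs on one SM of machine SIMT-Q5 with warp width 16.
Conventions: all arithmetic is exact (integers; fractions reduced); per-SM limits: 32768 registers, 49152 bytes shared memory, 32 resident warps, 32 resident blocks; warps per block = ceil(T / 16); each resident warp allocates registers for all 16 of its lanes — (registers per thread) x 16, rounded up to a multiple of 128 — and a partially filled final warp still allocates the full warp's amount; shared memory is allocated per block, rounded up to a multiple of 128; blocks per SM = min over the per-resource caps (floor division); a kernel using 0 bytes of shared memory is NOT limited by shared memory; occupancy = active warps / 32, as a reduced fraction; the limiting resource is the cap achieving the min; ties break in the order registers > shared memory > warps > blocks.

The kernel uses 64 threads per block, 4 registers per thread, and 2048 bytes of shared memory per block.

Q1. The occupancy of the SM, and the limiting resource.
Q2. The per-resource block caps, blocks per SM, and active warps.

Answer: occupancy 1, limited by warps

registers: 64 blocks
shared memory: 24 blocks
warps: 8 blocks
blocks: 32 blocks

Answer: 8 blocks, 32 active warps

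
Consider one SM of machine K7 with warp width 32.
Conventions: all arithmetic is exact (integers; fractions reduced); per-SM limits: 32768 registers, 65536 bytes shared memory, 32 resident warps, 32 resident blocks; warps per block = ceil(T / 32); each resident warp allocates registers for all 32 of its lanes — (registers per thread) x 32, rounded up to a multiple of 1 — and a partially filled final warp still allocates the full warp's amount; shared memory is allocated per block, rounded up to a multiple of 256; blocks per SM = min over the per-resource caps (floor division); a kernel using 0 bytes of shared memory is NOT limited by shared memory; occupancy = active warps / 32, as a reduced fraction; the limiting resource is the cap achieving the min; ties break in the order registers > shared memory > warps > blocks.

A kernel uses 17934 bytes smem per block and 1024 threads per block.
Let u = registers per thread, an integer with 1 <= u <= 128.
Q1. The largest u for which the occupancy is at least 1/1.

Answer: u = 32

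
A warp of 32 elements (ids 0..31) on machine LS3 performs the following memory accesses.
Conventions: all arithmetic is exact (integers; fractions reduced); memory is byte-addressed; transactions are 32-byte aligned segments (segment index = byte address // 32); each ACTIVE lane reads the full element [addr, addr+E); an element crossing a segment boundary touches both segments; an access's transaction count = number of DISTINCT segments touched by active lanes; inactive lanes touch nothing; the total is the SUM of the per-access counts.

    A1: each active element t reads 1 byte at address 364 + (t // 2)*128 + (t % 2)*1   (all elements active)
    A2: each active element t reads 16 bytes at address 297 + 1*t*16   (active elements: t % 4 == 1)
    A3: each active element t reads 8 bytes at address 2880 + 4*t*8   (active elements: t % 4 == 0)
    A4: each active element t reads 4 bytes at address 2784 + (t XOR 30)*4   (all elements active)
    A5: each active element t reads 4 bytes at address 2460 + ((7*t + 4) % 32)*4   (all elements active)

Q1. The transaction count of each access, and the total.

A1: 16 transactions
A2: 16 transactions
A3: 8 transactions
A4: 4 transactions
A5: 5 transactions

Answer: 16,16,8,4,5; total 49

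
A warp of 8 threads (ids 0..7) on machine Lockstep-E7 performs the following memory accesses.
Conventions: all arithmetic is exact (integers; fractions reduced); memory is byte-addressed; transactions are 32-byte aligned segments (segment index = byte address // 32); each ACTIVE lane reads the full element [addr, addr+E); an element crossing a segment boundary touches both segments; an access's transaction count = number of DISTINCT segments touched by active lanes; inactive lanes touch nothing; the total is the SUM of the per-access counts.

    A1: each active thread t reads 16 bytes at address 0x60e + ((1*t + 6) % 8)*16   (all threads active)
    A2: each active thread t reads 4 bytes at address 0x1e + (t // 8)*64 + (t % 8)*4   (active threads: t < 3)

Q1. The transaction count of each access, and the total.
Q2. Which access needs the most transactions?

A1: 5 transactions
A2: 2 transactions

Answer: 5,2; total 7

Answer: A1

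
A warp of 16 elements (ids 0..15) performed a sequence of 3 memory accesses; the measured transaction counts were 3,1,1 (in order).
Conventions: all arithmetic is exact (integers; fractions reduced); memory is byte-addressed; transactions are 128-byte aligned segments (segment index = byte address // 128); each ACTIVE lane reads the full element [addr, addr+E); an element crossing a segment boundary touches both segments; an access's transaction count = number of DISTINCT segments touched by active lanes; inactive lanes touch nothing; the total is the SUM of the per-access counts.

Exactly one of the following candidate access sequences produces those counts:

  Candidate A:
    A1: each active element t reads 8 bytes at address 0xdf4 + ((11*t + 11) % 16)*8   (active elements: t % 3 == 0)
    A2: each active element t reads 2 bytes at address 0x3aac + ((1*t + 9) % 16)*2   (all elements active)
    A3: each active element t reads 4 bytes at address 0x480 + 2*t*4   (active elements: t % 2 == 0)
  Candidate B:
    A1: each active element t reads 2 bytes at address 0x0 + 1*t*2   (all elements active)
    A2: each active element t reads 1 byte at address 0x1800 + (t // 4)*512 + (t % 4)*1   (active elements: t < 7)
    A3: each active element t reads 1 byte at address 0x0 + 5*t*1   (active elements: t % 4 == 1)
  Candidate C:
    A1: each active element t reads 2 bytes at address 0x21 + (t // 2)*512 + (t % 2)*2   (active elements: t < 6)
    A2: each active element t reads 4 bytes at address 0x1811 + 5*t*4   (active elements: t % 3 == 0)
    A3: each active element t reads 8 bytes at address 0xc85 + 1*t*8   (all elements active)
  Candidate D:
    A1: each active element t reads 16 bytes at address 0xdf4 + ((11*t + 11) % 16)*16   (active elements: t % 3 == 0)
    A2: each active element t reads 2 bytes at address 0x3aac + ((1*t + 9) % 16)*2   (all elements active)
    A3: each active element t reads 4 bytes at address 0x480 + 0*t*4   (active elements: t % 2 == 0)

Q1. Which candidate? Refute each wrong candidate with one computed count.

A: A1 gives 2 transactions, not 3
B: A1 gives 1 transaction, not 3
C: A2 gives 3 transactions, not 1
D: all counts match (3,1,1)

Answer: D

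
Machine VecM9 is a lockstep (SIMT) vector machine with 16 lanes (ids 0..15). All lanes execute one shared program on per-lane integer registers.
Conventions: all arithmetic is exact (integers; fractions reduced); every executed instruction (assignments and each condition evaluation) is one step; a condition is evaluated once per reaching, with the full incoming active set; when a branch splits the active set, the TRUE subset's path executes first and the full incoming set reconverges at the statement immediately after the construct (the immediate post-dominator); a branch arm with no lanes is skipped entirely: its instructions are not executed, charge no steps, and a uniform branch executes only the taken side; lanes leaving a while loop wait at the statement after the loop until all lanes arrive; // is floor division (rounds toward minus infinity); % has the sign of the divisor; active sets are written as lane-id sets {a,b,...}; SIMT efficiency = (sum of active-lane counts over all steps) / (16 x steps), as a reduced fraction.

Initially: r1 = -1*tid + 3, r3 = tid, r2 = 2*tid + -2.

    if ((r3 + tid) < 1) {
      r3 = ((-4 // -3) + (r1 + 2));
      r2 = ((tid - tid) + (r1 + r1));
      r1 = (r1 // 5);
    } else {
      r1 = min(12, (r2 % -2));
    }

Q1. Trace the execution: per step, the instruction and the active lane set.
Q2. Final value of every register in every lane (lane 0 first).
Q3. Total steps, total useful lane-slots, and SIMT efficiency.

step 0: eval ((r3 + tid) < 1)        {0,1,2,3,4,5,6,7,8,9,10,11,12,13,14,15}
step 1: r3 <- ((-4 // -3) + (r1 + 2)) {0}
step 2: r2 <- ((tid - tid) + (r1 + r1)) {0}
step 3: r1 <- (r1 // 5)              {0}
step 4: r1 <- min(12, (r2 % -2))     {1,2,3,4,5,6,7,8,9,10,11,12,13,14,15}

Answer: 5 steps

r1: 0,0,0,0,0,0,0,0,0,0,0,0,0,0,0,0
r3: 6,1,2,3,4,5,6,7,8,9,10,11,12,13,14,15
r2: 6,0,2,4,6,8,10,12,14,16,18,20,22,24,26,28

steps = 5; useful = 34; efficiency = 34/80 = 17/40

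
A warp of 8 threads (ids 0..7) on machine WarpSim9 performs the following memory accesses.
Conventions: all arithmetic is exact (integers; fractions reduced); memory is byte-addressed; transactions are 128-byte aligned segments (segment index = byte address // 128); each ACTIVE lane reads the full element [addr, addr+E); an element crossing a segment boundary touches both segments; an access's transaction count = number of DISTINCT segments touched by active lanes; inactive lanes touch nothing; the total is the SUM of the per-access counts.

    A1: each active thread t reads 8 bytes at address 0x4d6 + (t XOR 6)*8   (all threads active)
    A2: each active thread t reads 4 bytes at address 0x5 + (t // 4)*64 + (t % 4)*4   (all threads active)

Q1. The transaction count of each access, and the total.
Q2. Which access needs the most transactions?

A1: 2 transactions
A2: 1 transaction

Answer: 2,1; total 3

Answer: A1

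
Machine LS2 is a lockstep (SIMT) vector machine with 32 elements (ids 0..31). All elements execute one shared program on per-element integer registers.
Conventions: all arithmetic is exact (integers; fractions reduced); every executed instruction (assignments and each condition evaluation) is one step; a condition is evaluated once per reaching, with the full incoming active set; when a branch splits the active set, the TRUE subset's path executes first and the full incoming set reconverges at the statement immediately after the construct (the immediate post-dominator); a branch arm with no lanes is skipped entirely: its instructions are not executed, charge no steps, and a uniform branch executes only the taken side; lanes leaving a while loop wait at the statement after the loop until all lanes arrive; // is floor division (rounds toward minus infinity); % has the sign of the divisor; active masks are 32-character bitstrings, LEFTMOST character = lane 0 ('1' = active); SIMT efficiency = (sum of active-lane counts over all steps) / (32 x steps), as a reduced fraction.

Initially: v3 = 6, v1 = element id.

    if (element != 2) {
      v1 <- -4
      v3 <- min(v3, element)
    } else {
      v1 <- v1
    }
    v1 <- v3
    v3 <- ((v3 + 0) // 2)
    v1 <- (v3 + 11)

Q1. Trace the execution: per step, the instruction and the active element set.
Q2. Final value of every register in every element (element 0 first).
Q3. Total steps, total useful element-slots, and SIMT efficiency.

step 0: eval (element != 2)          11111111111111111111111111111111
step 1: v1 <- -4                     11011111111111111111111111111111
step 2: v3 <- min(v3, element)       11011111111111111111111111111111
step 3: v1 <- v1                     00100000000000000000000000000000
step 4: v1 <- v3                     11111111111111111111111111111111
step 5: v3 <- ((v3 + 0) // 2)        11111111111111111111111111111111
step 6: v1 <- (v3 + 11)              11111111111111111111111111111111

Answer: 7 steps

v3: 0,0,3,1,2,2,3,3,3,3,3,3,3,3,3,3,3,3,3,3,3,3,3,3,3,3,3,3,3,3,3,3
v1: 11,11,14,12,13,13,14,14,14,14,14,14,14,14,14,14,14,14,14,14,14,14,14,14,14,14,14,14,14,14,14,14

steps = 7; useful = 191; efficiency = 191/224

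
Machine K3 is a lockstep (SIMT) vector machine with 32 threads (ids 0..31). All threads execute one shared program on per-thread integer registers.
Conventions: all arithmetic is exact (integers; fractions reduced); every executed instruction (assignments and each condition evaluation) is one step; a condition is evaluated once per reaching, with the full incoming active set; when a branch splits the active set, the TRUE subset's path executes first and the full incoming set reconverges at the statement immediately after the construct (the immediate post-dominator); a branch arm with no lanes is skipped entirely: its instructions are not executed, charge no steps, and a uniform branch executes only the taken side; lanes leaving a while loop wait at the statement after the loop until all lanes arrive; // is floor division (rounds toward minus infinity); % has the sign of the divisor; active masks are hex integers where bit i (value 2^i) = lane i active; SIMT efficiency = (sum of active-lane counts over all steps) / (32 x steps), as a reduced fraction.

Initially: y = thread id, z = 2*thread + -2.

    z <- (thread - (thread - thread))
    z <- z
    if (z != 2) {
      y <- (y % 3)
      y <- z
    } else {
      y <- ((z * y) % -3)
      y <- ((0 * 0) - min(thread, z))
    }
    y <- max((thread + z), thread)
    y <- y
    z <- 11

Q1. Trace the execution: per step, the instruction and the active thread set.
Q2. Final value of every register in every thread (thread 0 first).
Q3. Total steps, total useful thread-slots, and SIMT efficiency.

step 0: z <- (thread - (thread - thread)) 0xffffffff
step 1: z <- z                       0xffffffff
step 2: eval (z != 2)                0xffffffff
step 3: y <- (y % 3)                 0xfffffffb
step 4: y <- z                       0xfffffffb
step 5: y <- ((z * y) % -3)          0x00000004
step 6: y <- ((0 * 0) - min(thread, z)) 0x00000004
step 7: y <- max((thread + z), thread) 0xffffffff
step 8: y <- y                       0xffffffff
step 9: z <- 11                      0xffffffff

Answer: 10 steps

y: 0,2,4,6,8,10,12,14,16,18,20,22,24,26,28,30,32,34,36,38,40,42,44,46,48,50,52,54,56,58,60,62
z: 11,11,11,11,11,11,11,11,11,11,11,11,11,11,11,11,11,11,11,11,11,11,11,11,11,11,11,11,11,11,11,11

steps = 10; useful = 256; efficiency = 256/320 = 4/5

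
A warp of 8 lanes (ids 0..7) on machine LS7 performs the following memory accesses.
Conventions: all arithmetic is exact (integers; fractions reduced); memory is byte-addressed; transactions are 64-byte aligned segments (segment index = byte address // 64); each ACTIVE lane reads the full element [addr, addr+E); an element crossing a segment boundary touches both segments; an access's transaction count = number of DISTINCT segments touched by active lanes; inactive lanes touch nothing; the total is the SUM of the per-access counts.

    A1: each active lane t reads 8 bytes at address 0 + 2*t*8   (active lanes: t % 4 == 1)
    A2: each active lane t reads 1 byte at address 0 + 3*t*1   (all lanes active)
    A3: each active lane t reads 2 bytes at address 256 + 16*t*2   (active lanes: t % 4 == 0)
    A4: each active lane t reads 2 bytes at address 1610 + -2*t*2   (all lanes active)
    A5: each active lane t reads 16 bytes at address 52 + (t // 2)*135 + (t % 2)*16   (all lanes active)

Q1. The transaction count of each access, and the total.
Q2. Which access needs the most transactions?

A1: 2 transactions
A2: 1 transaction
A3: 2 transactions
A4: 2 transactions
A5: 6 transactions

Answer: 2,1,2,2,6; total 13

Answer: A5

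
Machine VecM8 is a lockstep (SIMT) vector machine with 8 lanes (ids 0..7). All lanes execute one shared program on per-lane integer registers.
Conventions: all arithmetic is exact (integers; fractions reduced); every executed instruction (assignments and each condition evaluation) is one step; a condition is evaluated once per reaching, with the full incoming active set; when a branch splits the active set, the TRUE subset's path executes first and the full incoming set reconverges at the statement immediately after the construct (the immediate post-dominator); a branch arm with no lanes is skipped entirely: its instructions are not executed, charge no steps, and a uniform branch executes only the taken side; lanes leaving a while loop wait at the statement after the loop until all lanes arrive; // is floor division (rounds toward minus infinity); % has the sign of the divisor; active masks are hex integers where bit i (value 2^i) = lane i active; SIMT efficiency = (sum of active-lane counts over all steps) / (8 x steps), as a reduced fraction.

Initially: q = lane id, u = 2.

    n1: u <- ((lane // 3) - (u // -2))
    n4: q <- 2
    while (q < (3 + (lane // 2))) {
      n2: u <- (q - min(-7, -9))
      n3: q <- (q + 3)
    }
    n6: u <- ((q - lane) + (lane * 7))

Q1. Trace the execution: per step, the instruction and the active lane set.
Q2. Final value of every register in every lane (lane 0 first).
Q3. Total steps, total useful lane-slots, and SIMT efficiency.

step 0: u <- ((lane // 3) - (u // -2)) 0xff
step 1: q <- 2                       0xff
step 2: eval (q < (3 + (lane // 2))) 0xff
step 3: u <- (q - min(-7, -9))       0xff
step 4: q <- (q + 3)                 0xff
step 5: eval (q < (3 + (lane // 2))) 0xff
step 6: u <- (q - min(-7, -9))       0xc0
step 7: q <- (q + 3)                 0xc0
step 8: eval (q < (3 + (lane // 2))) 0xc0
step 9: u <- ((q - lane) + (lane * 7)) 0xff

Answer: 10 steps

q: 5,5,5,5,5,5,8,8
u: 5,11,17,23,29,35,44,50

steps = 10; useful = 62; efficiency = 62/80 = 31/40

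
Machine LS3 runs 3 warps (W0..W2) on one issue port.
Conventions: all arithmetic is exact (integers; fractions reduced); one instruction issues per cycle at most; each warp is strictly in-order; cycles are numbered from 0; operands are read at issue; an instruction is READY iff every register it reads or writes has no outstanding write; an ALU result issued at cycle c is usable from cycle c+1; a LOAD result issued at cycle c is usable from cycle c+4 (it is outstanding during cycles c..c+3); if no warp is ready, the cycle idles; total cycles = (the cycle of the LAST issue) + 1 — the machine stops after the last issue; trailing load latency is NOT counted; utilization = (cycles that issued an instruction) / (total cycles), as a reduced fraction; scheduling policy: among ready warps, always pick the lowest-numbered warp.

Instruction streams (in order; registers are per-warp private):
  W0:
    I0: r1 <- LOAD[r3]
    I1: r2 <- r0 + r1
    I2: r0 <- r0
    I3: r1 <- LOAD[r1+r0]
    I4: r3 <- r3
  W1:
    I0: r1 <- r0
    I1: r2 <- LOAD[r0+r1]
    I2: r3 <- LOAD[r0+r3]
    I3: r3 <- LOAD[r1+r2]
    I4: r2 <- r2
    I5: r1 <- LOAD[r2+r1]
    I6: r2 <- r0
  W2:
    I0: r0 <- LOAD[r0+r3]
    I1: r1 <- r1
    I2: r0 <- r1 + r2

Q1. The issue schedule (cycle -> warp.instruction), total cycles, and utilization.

cycle 0: W0.I0
cycle 1: W1.I0
cycle 2: W1.I1
cycle 3: W1.I2
cycle 4: W0.I1
cycle 5: W0.I2
cycle 6: W0.I3
cycle 7: W0.I4
cycle 8: W1.I3
cycle 9: W1.I4
cycle 10: W1.I5
cycle 11: W1.I6
cycle 12: W2.I0
cycle 13: W2.I1
cycle 14: idle
cycle 15: idle
cycle 16: W2.I2

Answer: 17 cycles, utilization 15/17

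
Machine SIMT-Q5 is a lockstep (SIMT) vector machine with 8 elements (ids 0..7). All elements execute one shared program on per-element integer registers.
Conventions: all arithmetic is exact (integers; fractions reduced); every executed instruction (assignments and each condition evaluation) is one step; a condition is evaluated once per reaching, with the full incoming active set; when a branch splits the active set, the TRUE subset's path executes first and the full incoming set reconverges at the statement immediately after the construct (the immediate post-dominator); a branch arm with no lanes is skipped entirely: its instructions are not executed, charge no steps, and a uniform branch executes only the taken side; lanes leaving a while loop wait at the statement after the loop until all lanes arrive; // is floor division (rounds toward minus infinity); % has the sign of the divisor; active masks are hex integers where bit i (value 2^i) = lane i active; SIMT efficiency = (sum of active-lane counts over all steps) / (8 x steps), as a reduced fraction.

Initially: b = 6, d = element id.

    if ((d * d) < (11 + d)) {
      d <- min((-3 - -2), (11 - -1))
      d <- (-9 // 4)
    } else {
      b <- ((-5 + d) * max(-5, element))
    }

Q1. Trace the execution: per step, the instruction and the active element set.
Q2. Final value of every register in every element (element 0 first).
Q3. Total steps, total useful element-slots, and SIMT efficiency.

step 0: eval ((d * d) < (11 + d))    0xff
step 1: d <- min((-3 - -2), (11 - -1)) 0x0f
step 2: d <- (-9 // 4)               0x0f
step 3: b <- ((-5 + d) * max(-5, element)) 0xf0

Answer: 4 steps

b: 6,6,6,6,-4,0,6,14
d: -3,-3,-3,-3,4,5,6,7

steps = 4; useful = 20; efficiency = 20/32 = 5/8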